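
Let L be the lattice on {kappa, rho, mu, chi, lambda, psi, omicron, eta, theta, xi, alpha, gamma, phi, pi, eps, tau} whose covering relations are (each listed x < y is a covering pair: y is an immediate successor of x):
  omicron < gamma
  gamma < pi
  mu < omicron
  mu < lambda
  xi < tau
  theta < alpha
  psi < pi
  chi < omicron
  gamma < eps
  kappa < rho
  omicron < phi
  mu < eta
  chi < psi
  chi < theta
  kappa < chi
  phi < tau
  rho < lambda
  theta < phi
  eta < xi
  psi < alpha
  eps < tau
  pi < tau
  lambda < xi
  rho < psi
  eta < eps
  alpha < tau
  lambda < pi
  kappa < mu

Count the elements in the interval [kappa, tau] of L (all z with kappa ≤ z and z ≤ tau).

16

The interval [kappa, tau] = {alpha, chi, eps, eta, gamma, kappa, lambda, mu, omicron, phi, pi, psi, rho, tau, theta, xi}, which has 16 elements.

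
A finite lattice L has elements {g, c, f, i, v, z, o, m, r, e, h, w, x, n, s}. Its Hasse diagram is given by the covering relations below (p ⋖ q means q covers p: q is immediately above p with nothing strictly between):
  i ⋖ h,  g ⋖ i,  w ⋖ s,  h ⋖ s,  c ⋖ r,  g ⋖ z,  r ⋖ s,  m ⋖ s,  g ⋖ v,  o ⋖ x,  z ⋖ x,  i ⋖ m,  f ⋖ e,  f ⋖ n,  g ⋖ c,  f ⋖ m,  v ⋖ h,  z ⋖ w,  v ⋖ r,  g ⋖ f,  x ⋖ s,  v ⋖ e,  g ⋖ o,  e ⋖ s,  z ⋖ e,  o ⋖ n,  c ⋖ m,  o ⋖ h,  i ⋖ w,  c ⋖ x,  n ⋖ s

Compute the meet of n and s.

Common lower bounds of {n, s}: f, g, n, o.
The greatest among these is n.

n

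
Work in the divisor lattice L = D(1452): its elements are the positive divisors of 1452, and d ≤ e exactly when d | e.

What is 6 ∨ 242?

Common upper bounds of {6, 242}: 1452, 726.
The least among these is 726.

726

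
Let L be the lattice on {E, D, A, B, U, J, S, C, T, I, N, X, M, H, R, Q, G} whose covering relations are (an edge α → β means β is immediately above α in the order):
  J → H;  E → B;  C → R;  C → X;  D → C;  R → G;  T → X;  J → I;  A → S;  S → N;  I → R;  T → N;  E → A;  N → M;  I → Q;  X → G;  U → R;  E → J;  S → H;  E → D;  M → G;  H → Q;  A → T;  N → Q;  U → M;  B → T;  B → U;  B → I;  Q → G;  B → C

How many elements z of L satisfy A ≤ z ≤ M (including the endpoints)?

5

The interval [A, M] = {A, M, N, S, T}, which has 5 elements.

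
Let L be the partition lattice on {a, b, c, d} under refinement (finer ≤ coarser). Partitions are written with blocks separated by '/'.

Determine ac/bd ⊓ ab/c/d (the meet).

a/b/c/d

Common lower bounds of {ac/bd, ab/c/d}: a/b/c/d.
The greatest among these is a/b/c/d.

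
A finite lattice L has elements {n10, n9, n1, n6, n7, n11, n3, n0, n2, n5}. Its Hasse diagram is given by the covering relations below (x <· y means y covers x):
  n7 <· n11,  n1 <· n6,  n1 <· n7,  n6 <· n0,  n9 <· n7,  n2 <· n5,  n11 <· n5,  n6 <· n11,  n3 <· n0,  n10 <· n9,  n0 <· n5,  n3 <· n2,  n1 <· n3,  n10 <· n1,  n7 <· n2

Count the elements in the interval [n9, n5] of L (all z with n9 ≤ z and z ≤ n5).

The interval [n9, n5] = {n11, n2, n5, n7, n9}, which has 5 elements.

5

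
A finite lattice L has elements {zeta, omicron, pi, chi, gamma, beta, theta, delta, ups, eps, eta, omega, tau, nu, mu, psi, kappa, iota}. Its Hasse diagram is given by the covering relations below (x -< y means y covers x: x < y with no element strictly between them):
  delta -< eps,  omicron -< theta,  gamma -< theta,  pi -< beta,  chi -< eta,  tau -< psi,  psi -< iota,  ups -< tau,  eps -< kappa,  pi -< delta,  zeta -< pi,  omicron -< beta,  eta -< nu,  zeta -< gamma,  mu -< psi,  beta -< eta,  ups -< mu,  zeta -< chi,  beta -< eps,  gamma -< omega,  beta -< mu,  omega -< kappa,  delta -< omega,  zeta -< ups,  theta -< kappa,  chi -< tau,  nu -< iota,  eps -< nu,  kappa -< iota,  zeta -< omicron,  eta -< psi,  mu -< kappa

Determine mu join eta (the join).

psi

Common upper bounds of {mu, eta}: iota, psi.
The least among these is psi.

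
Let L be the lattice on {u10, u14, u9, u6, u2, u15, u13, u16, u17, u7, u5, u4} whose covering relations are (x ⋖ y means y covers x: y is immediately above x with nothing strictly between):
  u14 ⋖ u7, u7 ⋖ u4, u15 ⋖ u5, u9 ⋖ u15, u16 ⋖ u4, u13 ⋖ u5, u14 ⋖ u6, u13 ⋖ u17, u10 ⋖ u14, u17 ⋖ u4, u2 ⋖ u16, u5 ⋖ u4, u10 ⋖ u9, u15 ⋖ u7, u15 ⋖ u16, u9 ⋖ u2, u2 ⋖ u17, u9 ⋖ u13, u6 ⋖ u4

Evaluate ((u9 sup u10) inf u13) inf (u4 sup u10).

u9

u9 ∨ u10 = u9
u9 ∧ u13 = u9
u4 ∨ u10 = u4
u9 ∧ u4 = u9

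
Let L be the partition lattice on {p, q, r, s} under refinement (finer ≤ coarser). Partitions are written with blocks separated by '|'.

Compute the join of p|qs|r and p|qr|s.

The join of p|qs|r and p|qr|s merges any blocks that overlap across the partitions, giving p|qrs.

p|qrs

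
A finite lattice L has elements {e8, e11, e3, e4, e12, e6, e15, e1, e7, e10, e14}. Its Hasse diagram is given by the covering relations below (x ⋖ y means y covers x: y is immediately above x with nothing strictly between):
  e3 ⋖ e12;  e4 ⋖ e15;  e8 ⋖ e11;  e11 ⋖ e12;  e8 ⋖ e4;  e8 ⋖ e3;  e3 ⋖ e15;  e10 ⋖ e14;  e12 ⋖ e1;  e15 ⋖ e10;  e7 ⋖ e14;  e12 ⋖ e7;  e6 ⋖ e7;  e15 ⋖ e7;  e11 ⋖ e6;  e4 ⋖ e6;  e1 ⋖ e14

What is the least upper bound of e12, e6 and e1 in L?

e14

Common upper bounds of {e12, e6, e1}: e14.
The least among these is e14.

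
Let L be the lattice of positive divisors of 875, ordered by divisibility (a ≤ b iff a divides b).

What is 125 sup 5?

Common upper bounds of {125, 5}: 125, 875.
The least among these is 125.

125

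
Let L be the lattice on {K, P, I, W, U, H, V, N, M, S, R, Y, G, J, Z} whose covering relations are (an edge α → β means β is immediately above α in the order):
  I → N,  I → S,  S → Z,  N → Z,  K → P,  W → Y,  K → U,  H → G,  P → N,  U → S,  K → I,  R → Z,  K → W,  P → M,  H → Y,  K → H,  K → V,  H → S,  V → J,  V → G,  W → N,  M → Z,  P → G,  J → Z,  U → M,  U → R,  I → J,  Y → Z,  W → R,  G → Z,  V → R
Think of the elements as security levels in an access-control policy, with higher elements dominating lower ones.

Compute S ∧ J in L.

S ∧ J = I

I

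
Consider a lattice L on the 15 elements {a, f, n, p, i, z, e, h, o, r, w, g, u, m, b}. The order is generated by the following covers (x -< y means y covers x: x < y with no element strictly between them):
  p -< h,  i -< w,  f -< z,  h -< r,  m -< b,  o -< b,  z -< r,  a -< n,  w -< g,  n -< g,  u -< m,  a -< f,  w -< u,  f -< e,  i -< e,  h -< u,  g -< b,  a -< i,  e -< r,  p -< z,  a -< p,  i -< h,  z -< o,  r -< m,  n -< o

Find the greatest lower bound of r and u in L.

h

Common lower bounds of {r, u}: a, h, i, p.
The greatest among these is h.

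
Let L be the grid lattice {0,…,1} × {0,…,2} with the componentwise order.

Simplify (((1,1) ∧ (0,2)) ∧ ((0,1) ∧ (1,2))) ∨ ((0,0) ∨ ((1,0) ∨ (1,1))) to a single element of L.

(1,1) ∧ (0,2) = (0,1)
(0,1) ∧ (1,2) = (0,1)
(0,1) ∧ (0,1) = (0,1)
(1,0) ∨ (1,1) = (1,1)
(0,0) ∨ (1,1) = (1,1)
(0,1) ∨ (1,1) = (1,1)

(1,1)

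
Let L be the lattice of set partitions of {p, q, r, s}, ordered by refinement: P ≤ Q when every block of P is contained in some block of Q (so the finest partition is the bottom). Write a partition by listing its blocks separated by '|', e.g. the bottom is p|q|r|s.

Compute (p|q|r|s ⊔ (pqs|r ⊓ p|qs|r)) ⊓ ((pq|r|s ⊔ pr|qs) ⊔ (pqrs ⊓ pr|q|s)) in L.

p|qs|r

pqs|r ∧ p|qs|r = p|qs|r
p|q|r|s ∨ p|qs|r = p|qs|r
pq|r|s ∨ pr|qs = pqrs
pqrs ∧ pr|q|s = pr|q|s
pqrs ∨ pr|q|s = pqrs
p|qs|r ∧ pqrs = p|qs|r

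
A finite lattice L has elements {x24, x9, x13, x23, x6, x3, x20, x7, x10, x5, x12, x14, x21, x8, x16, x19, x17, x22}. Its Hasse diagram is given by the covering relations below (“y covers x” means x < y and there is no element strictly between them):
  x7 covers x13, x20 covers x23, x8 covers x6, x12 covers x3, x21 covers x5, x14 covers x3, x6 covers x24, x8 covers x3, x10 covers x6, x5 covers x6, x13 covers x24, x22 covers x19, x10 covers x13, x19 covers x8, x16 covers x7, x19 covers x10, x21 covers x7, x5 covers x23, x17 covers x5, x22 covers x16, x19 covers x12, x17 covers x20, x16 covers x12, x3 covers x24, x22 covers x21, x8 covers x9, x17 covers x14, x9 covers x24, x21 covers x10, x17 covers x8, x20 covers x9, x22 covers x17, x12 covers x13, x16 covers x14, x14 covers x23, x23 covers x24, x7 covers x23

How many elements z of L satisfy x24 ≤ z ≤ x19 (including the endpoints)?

The interval [x24, x19] = {x10, x12, x13, x19, x24, x3, x6, x8, x9}, which has 9 elements.

9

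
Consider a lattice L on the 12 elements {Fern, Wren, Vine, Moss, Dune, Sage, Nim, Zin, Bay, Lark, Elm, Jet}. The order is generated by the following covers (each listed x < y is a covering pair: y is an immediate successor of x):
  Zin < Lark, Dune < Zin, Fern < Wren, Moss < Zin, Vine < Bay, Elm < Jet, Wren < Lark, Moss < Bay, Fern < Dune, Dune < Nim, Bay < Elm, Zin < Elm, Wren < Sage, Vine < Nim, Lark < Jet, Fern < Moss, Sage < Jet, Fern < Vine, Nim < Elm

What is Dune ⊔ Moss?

Zin

Common upper bounds of {Dune, Moss}: Elm, Jet, Lark, Zin.
The least among these is Zin.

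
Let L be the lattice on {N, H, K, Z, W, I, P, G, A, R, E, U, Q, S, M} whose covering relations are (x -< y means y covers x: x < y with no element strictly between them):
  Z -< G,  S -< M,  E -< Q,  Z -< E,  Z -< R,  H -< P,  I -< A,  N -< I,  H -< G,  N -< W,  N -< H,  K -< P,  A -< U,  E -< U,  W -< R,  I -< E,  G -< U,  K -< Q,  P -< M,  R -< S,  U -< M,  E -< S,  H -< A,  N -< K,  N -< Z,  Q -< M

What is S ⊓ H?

N

Common lower bounds of {S, H}: N.
The greatest among these is N.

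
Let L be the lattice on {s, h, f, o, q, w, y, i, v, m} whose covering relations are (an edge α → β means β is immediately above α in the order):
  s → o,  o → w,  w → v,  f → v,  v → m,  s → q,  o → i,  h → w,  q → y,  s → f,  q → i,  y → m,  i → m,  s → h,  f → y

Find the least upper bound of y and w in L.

Common upper bounds of {y, w}: m.
The least among these is m.

m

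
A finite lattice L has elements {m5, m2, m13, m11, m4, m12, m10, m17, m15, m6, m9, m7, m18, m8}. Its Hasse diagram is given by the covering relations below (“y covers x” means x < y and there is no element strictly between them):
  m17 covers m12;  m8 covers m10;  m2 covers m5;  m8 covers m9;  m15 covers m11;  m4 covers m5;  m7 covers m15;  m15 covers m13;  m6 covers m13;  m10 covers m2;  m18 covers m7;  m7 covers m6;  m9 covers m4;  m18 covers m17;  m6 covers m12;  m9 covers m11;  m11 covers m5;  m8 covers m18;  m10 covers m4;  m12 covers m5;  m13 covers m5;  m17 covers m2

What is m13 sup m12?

Common upper bounds of {m13, m12}: m18, m6, m7, m8.
The least among these is m6.

m6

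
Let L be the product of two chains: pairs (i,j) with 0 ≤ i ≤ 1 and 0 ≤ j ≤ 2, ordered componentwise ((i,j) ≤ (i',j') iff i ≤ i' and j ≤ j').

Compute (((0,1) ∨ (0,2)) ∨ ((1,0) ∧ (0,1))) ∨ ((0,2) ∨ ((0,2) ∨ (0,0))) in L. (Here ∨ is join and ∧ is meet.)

(0,2)

(0,1) ∨ (0,2) = (0,2)
(1,0) ∧ (0,1) = (0,0)
(0,2) ∨ (0,0) = (0,2)
(0,2) ∨ (0,0) = (0,2)
(0,2) ∨ (0,2) = (0,2)
(0,2) ∨ (0,2) = (0,2)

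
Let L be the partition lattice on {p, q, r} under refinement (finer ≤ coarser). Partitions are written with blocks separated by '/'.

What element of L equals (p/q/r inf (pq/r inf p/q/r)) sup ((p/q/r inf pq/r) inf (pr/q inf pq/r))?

pq/r ∧ p/q/r = p/q/r
p/q/r ∧ p/q/r = p/q/r
p/q/r ∧ pq/r = p/q/r
pr/q ∧ pq/r = p/q/r
p/q/r ∧ p/q/r = p/q/r
p/q/r ∨ p/q/r = p/q/r

p/q/r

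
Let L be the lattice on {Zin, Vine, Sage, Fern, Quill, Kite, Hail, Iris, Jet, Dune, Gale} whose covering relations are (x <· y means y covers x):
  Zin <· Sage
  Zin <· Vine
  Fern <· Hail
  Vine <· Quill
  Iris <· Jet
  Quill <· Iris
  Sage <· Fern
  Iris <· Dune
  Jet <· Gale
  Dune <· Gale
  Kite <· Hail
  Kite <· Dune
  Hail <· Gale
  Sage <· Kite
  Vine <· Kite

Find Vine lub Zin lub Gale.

Gale

Common upper bounds of {Vine, Zin, Gale}: Gale.
The least among these is Gale.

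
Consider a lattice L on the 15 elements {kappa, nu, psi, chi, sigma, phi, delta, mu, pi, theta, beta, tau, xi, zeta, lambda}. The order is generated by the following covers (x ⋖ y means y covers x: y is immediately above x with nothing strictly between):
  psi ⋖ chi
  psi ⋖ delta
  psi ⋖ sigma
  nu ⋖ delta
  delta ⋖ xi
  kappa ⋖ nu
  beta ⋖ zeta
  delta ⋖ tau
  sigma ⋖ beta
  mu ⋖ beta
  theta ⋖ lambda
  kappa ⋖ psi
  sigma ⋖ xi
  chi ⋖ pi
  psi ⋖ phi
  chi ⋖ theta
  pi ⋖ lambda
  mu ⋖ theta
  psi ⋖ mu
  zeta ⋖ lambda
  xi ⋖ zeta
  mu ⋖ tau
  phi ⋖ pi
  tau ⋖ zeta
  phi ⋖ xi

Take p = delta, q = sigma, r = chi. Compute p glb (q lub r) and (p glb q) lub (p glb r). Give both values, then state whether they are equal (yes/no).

q lub r = lambda, so p glb (q lub r) = delta glb lambda = delta.
p glb q = psi and p glb r = psi, so (p glb q) lub (p glb r) = psi lub psi = psi.
Equal: no.

delta; psi; no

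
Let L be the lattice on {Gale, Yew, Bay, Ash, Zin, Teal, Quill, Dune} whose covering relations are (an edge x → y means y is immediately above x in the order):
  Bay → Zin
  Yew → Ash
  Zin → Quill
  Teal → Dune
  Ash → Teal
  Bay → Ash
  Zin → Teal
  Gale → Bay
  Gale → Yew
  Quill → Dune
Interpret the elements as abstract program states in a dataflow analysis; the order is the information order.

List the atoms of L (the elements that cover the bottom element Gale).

The atoms are exactly the elements that cover Gale: Bay, Yew.

Bay, Yew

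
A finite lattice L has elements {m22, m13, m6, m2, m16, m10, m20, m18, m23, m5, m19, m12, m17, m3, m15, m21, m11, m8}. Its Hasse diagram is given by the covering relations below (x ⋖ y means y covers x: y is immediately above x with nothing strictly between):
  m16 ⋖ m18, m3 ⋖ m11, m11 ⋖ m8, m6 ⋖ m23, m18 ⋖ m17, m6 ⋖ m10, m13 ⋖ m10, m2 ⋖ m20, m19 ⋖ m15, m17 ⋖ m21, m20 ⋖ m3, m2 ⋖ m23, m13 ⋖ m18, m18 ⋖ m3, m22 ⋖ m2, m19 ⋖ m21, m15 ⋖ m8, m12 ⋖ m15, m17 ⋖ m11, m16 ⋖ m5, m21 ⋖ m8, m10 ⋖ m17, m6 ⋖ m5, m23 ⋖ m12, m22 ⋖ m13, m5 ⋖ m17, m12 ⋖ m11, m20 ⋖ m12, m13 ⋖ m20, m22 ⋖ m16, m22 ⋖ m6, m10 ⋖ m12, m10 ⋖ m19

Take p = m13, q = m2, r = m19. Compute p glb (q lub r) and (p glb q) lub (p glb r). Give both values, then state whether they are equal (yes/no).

q lub r = m15, so p glb (q lub r) = m13 glb m15 = m13.
p glb q = m22 and p glb r = m13, so (p glb q) lub (p glb r) = m22 lub m13 = m13.
Equal: yes.

m13; m13; yes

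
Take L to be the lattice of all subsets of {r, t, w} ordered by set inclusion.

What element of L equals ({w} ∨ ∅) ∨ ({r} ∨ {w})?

{w} ∨ ∅ = {w}
{r} ∨ {w} = {r,w}
{w} ∨ {r,w} = {r,w}

{r,w}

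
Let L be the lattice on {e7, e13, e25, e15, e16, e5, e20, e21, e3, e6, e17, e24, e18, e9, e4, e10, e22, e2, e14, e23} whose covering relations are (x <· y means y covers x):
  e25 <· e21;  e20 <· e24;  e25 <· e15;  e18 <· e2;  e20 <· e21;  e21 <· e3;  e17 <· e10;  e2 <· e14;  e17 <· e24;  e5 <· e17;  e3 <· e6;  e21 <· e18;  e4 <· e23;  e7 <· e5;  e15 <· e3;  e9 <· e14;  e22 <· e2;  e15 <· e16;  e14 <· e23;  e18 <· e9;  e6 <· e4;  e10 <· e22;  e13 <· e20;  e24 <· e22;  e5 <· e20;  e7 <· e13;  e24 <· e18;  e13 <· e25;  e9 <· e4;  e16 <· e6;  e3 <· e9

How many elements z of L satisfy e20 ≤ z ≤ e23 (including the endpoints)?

The interval [e20, e23] = {e14, e18, e2, e20, e21, e22, e23, e24, e3, e4, e6, e9}, which has 12 elements.

12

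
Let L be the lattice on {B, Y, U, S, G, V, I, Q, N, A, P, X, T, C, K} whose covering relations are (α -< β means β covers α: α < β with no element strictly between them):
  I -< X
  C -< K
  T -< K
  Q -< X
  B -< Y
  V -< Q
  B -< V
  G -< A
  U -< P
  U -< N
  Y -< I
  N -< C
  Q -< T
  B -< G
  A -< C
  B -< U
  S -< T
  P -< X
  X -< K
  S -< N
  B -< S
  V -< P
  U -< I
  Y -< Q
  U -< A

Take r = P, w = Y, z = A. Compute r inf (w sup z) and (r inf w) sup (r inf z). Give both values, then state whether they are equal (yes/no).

w sup z = K, so r inf (w sup z) = P inf K = P.
r inf w = B and r inf z = U, so (r inf w) sup (r inf z) = B sup U = U.
Equal: no.

P; U; no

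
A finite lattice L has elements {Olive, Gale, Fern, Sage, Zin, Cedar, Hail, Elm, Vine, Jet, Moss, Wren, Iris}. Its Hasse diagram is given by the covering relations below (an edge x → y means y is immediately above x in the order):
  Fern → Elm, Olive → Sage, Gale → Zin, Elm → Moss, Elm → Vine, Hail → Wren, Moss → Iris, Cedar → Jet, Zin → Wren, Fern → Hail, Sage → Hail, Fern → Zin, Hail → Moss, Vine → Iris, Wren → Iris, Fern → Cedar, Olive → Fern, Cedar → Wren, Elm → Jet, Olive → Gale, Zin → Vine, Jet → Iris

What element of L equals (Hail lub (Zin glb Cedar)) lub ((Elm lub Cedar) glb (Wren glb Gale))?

Zin ∧ Cedar = Fern
Hail ∨ Fern = Hail
Elm ∨ Cedar = Jet
Wren ∧ Gale = Gale
Jet ∧ Gale = Olive
Hail ∨ Olive = Hail

Hail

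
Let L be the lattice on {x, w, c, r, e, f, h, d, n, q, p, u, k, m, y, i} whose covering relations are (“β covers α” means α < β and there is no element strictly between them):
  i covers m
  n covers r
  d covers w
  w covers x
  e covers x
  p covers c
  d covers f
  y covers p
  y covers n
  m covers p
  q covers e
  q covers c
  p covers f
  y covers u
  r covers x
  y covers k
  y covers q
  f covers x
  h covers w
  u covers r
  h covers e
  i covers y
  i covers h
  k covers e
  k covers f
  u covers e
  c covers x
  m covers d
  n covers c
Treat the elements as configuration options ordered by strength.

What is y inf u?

Common lower bounds of {y, u}: e, r, u, x.
The greatest among these is u.

u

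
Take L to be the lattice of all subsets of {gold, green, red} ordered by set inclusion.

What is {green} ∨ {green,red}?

Common upper bounds of {{green}, {green,red}}: {gold,green,red}, {green,red}.
The least among these is {green,red}.

{green,red}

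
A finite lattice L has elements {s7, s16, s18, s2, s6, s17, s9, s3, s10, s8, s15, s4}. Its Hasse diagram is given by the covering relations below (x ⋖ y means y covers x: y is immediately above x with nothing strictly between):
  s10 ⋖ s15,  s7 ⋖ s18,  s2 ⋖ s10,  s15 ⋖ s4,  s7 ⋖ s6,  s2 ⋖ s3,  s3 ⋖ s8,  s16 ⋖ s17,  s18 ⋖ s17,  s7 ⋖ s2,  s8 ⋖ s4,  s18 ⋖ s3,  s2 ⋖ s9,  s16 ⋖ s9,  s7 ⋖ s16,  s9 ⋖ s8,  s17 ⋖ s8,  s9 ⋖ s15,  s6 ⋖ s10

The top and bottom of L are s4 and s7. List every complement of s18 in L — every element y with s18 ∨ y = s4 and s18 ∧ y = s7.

Need y with s18 ∨ y = s4 and s18 ∧ y = s7.
Checking each element gives: s10, s15, s6.

s10, s15, s6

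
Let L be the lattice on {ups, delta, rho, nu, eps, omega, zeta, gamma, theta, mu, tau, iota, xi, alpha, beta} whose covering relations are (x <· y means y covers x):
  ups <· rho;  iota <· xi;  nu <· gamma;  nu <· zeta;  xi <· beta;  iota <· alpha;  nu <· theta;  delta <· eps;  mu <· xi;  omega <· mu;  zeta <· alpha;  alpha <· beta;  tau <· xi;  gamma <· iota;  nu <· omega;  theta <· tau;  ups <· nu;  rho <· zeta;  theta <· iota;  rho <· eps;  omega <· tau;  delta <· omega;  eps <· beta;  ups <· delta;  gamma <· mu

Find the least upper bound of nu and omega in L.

Common upper bounds of {nu, omega}: beta, mu, omega, tau, xi.
The least among these is omega.

omega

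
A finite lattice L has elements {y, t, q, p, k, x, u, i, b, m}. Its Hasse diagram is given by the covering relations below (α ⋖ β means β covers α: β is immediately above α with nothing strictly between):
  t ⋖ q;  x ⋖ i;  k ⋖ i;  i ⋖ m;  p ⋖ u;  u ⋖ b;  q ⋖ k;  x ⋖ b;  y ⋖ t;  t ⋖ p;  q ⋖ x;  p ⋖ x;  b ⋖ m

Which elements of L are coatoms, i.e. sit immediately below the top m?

b, i

The coatoms are exactly the elements covered by m: b, i.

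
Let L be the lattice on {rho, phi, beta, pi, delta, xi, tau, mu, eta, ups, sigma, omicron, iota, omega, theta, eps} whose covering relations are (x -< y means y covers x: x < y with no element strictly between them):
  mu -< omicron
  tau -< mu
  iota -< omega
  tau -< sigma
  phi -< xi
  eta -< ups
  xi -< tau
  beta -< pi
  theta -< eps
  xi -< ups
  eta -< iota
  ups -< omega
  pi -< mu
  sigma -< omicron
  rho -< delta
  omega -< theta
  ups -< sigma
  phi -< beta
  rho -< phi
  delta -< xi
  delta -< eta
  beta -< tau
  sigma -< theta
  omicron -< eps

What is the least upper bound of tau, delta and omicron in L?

omicron

Common upper bounds of {tau, delta, omicron}: eps, omicron.
The least among these is omicron.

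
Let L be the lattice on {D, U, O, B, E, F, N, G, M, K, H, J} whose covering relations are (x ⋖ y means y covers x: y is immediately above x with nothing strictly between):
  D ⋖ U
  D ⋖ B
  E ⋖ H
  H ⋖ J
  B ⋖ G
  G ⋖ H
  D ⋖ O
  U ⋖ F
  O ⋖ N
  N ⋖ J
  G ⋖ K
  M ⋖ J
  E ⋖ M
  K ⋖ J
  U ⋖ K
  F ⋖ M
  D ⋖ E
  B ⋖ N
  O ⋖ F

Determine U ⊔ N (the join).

Common upper bounds of {U, N}: J.
The least among these is J.

J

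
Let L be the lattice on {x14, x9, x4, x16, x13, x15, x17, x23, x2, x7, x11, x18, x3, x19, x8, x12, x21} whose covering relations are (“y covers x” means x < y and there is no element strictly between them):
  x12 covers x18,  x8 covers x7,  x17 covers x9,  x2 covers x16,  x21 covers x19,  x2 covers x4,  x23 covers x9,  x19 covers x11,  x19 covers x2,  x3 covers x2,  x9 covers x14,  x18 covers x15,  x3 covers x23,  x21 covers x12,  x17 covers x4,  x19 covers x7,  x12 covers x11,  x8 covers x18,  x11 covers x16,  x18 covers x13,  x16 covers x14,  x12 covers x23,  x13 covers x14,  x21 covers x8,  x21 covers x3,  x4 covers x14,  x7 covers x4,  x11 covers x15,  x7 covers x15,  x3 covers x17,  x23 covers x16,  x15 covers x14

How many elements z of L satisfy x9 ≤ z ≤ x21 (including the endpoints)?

The interval [x9, x21] = {x12, x17, x21, x23, x3, x9}, which has 6 elements.

6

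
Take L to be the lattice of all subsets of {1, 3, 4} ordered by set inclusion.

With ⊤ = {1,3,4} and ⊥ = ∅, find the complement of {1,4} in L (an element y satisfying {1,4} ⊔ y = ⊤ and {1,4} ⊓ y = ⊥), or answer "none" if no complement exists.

{3}

Need y with {1,4} ∨ y = {1,3,4} and {1,4} ∧ y = ∅.
Checking each element gives: {3}.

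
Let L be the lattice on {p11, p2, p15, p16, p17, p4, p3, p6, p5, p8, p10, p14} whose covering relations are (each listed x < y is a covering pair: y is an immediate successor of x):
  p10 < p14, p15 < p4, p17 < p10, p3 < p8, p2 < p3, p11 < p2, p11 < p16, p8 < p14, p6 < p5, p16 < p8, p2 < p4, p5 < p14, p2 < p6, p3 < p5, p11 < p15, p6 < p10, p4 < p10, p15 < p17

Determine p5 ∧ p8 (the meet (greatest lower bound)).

Common lower bounds of {p5, p8}: p11, p2, p3.
The greatest among these is p3.

p3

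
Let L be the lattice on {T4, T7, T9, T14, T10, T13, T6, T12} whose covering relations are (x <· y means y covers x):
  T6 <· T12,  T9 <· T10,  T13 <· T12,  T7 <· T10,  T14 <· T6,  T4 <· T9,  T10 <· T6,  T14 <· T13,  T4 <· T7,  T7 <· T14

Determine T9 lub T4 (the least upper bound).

Common upper bounds of {T9, T4}: T10, T12, T6, T9.
The least among these is T9.

T9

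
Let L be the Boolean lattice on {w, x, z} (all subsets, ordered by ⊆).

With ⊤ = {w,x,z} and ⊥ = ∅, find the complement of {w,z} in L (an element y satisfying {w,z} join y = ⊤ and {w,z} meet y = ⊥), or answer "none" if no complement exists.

{x}

Need y with {w,z} ∨ y = {w,x,z} and {w,z} ∧ y = ∅.
Checking each element gives: {x}.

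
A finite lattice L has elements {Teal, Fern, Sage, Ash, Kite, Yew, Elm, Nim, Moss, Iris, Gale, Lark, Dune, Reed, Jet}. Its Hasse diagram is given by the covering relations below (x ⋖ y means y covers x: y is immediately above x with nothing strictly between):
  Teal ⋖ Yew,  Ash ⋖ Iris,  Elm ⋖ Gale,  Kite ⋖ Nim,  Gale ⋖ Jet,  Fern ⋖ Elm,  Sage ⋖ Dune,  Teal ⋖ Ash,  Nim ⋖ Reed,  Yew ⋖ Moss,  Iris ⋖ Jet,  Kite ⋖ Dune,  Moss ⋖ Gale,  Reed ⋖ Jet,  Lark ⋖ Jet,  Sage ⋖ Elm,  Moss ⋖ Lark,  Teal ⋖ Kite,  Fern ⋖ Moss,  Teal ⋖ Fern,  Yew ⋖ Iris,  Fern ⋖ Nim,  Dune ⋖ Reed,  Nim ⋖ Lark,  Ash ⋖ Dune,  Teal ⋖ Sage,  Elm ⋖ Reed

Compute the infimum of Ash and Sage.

Teal

Common lower bounds of {Ash, Sage}: Teal.
The greatest among these is Teal.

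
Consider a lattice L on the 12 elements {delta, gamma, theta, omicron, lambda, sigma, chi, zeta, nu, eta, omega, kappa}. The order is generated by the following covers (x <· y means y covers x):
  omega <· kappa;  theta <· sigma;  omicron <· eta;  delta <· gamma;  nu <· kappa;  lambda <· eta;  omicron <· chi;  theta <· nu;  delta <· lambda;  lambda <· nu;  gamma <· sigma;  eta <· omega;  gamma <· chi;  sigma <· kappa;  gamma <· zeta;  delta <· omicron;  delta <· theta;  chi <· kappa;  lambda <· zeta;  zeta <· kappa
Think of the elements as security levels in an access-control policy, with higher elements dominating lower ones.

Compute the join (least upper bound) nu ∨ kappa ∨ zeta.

kappa

Common upper bounds of {nu, kappa, zeta}: kappa.
The least among these is kappa.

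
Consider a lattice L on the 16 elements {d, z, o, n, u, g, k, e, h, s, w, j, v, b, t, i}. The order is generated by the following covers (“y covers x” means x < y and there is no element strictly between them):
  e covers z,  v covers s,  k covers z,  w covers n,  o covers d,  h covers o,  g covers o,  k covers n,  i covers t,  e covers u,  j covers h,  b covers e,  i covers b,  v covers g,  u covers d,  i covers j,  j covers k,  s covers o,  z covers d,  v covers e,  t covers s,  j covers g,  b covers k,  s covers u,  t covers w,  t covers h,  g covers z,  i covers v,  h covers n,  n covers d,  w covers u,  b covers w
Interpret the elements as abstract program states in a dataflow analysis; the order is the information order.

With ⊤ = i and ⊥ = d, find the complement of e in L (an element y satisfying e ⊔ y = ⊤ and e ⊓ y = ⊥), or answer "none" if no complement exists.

h

Need y with e ∨ y = i and e ∧ y = d.
Checking each element gives: h.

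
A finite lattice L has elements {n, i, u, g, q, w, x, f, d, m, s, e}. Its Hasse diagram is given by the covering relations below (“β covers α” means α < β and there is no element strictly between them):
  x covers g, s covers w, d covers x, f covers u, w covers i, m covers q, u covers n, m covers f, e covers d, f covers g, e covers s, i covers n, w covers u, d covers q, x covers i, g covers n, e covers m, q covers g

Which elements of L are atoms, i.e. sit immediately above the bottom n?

g, i, u

The atoms are exactly the elements that cover n: g, i, u.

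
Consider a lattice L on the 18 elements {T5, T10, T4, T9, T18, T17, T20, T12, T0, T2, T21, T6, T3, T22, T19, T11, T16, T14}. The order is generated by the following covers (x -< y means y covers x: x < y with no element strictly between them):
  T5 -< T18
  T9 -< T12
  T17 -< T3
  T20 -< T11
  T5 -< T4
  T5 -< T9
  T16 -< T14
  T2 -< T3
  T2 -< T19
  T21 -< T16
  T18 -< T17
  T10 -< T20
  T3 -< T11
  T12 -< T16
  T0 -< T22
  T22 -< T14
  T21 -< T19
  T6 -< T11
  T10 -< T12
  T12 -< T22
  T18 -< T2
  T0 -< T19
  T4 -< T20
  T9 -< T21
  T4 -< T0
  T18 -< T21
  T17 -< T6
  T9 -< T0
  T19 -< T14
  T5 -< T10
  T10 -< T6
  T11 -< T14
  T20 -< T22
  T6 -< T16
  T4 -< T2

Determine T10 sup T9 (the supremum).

T12

Common upper bounds of {T10, T9}: T12, T14, T16, T22.
The least among these is T12.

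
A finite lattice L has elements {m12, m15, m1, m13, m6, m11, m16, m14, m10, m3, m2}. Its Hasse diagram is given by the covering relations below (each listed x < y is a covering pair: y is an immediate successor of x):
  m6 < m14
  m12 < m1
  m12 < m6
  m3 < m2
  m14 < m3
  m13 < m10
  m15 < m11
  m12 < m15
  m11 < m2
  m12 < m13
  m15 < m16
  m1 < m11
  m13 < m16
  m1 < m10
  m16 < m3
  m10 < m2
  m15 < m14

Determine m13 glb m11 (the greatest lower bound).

Common lower bounds of {m13, m11}: m12.
The greatest among these is m12.

m12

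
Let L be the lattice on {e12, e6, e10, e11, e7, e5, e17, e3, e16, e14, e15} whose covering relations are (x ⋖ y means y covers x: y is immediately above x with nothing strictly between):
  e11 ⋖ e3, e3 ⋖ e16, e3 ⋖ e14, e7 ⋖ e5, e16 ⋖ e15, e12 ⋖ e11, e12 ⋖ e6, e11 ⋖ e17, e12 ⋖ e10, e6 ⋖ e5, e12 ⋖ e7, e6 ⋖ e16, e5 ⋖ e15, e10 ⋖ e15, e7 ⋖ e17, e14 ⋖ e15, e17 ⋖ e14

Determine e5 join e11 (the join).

Common upper bounds of {e5, e11}: e15.
The least among these is e15.

e15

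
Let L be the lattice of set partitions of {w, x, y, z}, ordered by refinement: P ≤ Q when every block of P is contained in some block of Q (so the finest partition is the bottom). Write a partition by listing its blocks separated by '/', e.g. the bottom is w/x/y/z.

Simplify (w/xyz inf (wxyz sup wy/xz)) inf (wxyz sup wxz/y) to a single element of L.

w/xyz

wxyz ∨ wy/xz = wxyz
w/xyz ∧ wxyz = w/xyz
wxyz ∨ wxz/y = wxyz
w/xyz ∧ wxyz = w/xyz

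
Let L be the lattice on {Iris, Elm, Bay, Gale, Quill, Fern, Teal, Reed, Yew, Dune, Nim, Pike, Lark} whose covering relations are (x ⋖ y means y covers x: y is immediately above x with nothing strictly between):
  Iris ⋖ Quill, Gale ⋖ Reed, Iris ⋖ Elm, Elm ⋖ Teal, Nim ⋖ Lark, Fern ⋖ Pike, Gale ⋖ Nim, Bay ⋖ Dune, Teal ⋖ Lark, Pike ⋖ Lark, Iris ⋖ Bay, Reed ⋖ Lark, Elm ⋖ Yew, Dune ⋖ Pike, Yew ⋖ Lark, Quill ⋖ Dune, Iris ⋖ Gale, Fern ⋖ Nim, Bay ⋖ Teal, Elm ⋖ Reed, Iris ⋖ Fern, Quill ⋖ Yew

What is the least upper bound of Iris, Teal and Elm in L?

Common upper bounds of {Iris, Teal, Elm}: Lark, Teal.
The least among these is Teal.

Teal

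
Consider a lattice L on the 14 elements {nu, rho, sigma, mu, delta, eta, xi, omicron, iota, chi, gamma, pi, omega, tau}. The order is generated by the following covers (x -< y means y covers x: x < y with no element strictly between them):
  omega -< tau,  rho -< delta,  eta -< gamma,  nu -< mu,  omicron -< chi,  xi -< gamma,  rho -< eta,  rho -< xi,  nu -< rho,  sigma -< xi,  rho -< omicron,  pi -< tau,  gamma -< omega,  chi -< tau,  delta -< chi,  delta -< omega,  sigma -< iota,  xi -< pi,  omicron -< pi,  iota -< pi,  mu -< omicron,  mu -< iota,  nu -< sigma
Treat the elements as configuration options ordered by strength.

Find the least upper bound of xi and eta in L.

gamma

Common upper bounds of {xi, eta}: gamma, omega, tau.
The least among these is gamma.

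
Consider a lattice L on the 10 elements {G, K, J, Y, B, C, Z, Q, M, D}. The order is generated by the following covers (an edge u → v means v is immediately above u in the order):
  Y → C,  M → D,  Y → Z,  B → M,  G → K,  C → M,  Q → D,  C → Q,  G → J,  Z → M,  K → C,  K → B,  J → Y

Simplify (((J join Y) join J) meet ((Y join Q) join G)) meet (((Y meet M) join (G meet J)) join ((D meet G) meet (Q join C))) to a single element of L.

Y

J ∨ Y = Y
Y ∨ J = Y
Y ∨ Q = Q
Q ∨ G = Q
Y ∧ Q = Y
Y ∧ M = Y
G ∧ J = G
Y ∨ G = Y
D ∧ G = G
Q ∨ C = Q
G ∧ Q = G
Y ∨ G = Y
Y ∧ Y = Y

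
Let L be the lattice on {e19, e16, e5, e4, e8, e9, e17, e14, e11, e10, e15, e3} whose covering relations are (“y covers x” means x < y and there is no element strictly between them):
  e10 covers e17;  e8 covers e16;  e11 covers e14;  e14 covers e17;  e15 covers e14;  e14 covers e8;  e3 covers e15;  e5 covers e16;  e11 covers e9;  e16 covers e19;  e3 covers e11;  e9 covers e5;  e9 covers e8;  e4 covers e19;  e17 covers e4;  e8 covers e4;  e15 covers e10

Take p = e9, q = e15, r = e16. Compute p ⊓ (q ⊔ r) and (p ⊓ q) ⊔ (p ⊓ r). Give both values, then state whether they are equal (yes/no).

q ⊔ r = e15, so p ⊓ (q ⊔ r) = e9 ⊓ e15 = e8.
p ⊓ q = e8 and p ⊓ r = e16, so (p ⊓ q) ⊔ (p ⊓ r) = e8 ⊔ e16 = e8.
Equal: yes.

e8; e8; yes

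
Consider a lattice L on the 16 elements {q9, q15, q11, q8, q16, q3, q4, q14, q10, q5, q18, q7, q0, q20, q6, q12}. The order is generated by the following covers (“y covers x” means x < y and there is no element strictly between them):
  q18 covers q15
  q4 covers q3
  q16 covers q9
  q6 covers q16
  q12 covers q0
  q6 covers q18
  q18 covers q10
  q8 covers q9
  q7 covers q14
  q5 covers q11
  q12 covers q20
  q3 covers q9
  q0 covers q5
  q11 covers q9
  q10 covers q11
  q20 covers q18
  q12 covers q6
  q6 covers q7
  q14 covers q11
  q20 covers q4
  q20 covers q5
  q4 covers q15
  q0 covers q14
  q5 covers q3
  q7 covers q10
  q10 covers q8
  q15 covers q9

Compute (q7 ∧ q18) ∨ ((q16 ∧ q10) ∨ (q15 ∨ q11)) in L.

q18

q7 ∧ q18 = q10
q16 ∧ q10 = q9
q15 ∨ q11 = q18
q9 ∨ q18 = q18
q10 ∨ q18 = q18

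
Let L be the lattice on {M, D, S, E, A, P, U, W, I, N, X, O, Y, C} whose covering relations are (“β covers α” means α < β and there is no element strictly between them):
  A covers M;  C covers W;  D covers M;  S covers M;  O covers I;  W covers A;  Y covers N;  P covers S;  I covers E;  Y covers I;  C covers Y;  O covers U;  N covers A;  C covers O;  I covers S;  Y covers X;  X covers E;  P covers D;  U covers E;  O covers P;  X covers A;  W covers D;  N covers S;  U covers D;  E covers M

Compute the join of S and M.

S

Common upper bounds of {S, M}: C, I, N, O, P, S, Y.
The least among these is S.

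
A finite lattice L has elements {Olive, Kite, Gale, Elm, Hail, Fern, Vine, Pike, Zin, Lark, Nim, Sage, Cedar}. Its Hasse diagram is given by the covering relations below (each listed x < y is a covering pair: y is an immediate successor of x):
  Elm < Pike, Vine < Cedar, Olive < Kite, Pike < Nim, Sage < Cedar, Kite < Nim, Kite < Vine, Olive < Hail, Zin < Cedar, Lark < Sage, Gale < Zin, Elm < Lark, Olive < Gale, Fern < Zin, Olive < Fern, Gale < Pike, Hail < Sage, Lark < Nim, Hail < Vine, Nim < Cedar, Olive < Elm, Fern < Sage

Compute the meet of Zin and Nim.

Gale

Common lower bounds of {Zin, Nim}: Gale, Olive.
The greatest among these is Gale.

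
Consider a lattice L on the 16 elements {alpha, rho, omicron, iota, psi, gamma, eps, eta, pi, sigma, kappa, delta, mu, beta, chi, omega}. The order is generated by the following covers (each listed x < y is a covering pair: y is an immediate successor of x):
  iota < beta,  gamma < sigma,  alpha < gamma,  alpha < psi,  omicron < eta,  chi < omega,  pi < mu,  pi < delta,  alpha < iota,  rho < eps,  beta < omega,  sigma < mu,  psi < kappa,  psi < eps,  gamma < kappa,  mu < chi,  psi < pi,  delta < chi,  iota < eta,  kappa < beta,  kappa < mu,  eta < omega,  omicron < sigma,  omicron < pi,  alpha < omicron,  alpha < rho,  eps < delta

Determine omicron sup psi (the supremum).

Common upper bounds of {omicron, psi}: chi, delta, mu, omega, pi.
The least among these is pi.

pi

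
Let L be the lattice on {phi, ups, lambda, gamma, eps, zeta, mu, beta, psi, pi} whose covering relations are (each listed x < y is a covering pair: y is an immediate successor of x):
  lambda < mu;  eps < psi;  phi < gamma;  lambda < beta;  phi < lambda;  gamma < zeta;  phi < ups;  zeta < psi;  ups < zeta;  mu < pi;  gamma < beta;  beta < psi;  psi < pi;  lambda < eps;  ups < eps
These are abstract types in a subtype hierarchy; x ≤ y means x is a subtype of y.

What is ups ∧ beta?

phi

Common lower bounds of {ups, beta}: phi.
The greatest among these is phi.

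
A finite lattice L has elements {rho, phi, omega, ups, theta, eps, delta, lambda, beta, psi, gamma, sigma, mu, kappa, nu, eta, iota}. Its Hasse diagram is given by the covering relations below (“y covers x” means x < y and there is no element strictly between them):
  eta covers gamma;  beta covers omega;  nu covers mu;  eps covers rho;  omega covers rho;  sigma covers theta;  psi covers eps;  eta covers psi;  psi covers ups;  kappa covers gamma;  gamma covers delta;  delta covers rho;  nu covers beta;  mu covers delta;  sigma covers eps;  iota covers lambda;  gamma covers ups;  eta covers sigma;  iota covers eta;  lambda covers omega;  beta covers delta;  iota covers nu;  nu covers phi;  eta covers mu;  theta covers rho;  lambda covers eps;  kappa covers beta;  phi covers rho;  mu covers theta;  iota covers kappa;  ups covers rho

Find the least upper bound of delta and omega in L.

Common upper bounds of {delta, omega}: beta, iota, kappa, nu.
The least among these is beta.

beta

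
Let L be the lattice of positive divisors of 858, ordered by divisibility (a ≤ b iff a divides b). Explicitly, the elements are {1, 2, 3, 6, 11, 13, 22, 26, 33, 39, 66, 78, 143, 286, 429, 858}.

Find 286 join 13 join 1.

286

In the divisibility order, the join is the least common multiple: lcm(286, 13, 1) = 286.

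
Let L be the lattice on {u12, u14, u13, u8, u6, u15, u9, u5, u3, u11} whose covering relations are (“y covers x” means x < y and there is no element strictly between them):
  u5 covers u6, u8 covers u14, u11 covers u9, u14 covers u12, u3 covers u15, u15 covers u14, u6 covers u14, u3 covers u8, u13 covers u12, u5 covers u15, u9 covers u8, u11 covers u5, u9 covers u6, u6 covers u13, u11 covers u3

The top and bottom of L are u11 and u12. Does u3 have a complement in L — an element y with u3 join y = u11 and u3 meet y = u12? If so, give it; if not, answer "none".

Need y with u3 ∨ y = u11 and u3 ∧ y = u12.
Checking each element gives: u13.

u13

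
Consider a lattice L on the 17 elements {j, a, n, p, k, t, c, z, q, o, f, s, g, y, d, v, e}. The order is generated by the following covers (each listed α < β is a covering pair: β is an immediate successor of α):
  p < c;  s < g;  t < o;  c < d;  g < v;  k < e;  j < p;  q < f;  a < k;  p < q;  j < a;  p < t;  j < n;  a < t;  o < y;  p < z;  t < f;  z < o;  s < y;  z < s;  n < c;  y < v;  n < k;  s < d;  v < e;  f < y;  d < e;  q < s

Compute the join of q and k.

Common upper bounds of {q, k}: e.
The least among these is e.

e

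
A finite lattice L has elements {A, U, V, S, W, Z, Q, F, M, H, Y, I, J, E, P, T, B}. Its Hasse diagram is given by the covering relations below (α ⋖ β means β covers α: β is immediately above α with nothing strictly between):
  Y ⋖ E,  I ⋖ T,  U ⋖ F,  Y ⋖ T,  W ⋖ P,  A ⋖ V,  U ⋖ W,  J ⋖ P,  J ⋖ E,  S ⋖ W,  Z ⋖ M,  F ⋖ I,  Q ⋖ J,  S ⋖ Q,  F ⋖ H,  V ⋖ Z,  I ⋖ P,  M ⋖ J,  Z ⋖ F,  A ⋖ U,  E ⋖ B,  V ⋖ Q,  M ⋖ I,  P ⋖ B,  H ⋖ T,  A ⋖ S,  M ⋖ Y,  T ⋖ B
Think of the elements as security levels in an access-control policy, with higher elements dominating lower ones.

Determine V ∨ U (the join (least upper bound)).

F

Common upper bounds of {V, U}: B, F, H, I, P, T.
The least among these is F.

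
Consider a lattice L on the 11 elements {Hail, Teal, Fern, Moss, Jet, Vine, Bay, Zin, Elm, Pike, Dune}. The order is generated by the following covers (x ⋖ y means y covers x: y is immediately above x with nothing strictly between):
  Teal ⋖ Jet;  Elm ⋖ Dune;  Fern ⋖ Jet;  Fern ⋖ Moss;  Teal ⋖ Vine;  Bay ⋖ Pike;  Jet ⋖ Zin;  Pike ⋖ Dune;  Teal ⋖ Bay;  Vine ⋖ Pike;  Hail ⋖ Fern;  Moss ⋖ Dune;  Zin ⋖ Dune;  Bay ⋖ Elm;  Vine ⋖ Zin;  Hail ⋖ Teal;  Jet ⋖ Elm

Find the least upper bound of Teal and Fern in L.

Common upper bounds of {Teal, Fern}: Dune, Elm, Jet, Zin.
The least among these is Jet.

Jet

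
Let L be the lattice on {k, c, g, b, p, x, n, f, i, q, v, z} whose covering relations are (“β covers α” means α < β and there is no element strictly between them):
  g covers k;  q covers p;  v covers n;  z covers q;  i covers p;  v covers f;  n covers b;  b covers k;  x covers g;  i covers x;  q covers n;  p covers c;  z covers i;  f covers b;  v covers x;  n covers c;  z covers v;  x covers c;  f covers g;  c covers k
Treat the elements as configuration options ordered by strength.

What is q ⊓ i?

p

Common lower bounds of {q, i}: c, k, p.
The greatest among these is p.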